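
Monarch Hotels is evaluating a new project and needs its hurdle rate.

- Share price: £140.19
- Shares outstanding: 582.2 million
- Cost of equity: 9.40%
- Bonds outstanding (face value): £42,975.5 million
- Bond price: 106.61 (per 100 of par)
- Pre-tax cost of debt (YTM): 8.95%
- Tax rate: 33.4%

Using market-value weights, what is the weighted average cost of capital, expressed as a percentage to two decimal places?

Market value of equity E = 140.19 × 582.2m = 81618.618m. Market value of debt D = 42975.5m × 106.61/100 = 45816.18055m.
Total capital V = 81618.618 + 45816.18055 = 127434.79855.
Equity: weight = 81618.618/127434.79855 = 0.6405; cost = 9.4%.
Bonds outstanding: weight = 45816.18055/127434.79855 = 0.3595; after-tax cost = 8.95% × (1 − 33.4%) = 5.9607%.
WACC = 0.6405 × 9.4000% + 0.3595 × 5.9607% = 8.1635%.

8.16%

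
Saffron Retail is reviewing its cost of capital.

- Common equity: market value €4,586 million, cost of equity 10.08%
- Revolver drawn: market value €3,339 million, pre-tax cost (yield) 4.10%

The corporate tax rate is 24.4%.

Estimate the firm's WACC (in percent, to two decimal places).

7.14%

Total capital V = 4586 + 3339 = 7925.
Equity: weight = 4586/7925 = 0.5787; cost = 10.08%.
Revolver drawn: weight = 3339/7925 = 0.4213; after-tax cost = 4.1% × (1 − 24.4%) = 3.0996%.
WACC = 0.5787 × 10.0800% + 0.4213 × 3.0996% = 7.1390%.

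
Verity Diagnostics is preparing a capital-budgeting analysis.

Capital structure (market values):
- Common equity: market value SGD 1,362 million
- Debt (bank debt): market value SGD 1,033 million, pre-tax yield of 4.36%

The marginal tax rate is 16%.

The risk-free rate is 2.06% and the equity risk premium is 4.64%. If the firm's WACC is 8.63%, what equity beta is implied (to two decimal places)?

2.23

Total capital V = 1362 + 1033 = 2395.
Equity weight = 1362/2395 = 0.5687.
Bank debt weight = 1033/2395 = 0.4313.
Debt contribution = 0.4313 × 4.36% × (1 − 16%) = 1.5796%.
Required equity contribution = 8.63% − 1.5796% = 7.0504%  ⇒  Re = 12.3976%.
CAPM: 12.3976% = 2.06% + β × 4.64%  ⇒  β = 2.2279.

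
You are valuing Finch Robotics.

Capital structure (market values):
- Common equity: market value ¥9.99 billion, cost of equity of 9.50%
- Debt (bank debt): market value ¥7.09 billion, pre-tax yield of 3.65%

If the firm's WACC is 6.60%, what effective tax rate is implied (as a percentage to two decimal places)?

31.13%

Total capital V = 9.99 + 7.09 = 17.08.
Equity weight = 9.99/17.08 = 0.5849.
Bank debt weight = 7.09/17.08 = 0.4151.
Equity contribution = 0.5849 × 9.5% = 5.5565%.
Debt contribution must be 6.6% − 5.5565% = 1.0435%.
0.4151 × 3.65% × (1 − T) = 1.0435%  ⇒  (1 − T) = 0.6887.
T = 31.1282%.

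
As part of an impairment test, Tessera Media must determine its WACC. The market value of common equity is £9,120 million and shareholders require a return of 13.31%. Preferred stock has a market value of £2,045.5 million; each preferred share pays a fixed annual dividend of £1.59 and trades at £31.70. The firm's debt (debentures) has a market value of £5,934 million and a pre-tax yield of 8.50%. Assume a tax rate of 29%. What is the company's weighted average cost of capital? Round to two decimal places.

9.79%

Cost of preferred: Rp = 1.59 / 31.7 = 5.0158%.
Total capital V = 9120 + 2045.5 + 5934 = 17099.5.
Equity: weight = 9120/17099.5 = 0.5333; cost = 13.31%.
Preferred: weight = 2045.5/17099.5 = 0.1196; cost = 5.0158%.
Debentures: weight = 5934/17099.5 = 0.3470; after-tax cost = 8.5% × (1 − 29%) = 6.0350%.
WACC = 0.5333 × 13.3100% + 0.1196 × 5.0158% + 0.3470 × 6.0350% = 9.7932%.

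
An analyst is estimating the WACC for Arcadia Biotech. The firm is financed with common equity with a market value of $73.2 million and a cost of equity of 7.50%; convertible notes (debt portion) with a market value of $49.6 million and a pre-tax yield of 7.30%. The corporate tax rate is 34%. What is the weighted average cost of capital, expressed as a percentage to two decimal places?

Total capital V = 73.2 + 49.6 = 122.8.
Equity: weight = 73.2/122.8 = 0.5961; cost = 7.5%.
Convertible notes (debt portion): weight = 49.6/122.8 = 0.4039; after-tax cost = 7.3% × (1 − 34%) = 4.8180%.
WACC = 0.5961 × 7.5000% + 0.4039 × 4.8180% = 6.4167%.

6.42%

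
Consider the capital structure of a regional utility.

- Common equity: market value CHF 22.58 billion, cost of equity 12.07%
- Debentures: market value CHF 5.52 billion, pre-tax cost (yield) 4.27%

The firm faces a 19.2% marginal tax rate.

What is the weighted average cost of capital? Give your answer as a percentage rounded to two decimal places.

10.38%

Total capital V = 22.58 + 5.52 = 28.1.
Equity: weight = 22.58/28.1 = 0.8036; cost = 12.07%.
Debentures: weight = 5.52/28.1 = 0.1964; after-tax cost = 4.27% × (1 − 19.2%) = 3.4502%.
WACC = 0.8036 × 12.0700% + 0.1964 × 3.4502% = 10.3767%.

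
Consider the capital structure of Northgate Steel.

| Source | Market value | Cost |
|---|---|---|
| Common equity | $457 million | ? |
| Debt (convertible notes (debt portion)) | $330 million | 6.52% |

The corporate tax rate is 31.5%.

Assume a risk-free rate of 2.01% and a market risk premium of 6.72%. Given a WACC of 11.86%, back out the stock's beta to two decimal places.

Total capital V = 457 + 330 = 787.
Equity weight = 457/787 = 0.5807.
Convertible notes (debt portion) weight = 330/787 = 0.4193.
Debt contribution = 0.4193 × 6.52% × (1 − 31.5%) = 1.8727%.
Required equity contribution = 11.86% − 1.8727% = 9.9873%  ⇒  Re = 17.1991%.
CAPM: 17.1991% = 2.01% + β × 6.72%  ⇒  β = 2.2603.

2.26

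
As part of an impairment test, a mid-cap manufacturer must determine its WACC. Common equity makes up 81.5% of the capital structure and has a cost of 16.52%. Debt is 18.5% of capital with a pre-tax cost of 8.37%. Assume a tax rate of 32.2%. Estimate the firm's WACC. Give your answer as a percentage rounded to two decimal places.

After-tax cost of debt = 8.37% × (1 − 32.2%) = 5.6749%.
WACC = 0.815 × 16.5200% + 0.185 × 5.6749% = 14.5136%.

14.51%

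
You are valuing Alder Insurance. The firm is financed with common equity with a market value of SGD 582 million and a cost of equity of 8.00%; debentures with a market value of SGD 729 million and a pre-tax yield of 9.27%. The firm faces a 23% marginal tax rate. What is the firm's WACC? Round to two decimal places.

Total capital V = 582 + 729 = 1311.
Equity: weight = 582/1311 = 0.4439; cost = 8%.
Debentures: weight = 729/1311 = 0.5561; after-tax cost = 9.27% × (1 − 23%) = 7.1379%.
WACC = 0.4439 × 8.0000% + 0.5561 × 7.1379% = 7.5206%.

7.52%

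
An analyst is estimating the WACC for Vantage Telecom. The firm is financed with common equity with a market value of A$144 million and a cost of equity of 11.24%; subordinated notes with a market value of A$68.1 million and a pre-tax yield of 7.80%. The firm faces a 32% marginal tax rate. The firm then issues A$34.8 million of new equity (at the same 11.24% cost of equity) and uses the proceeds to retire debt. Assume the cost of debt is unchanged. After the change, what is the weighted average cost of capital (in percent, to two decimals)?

10.31%

After the change:
Total capital V = 178.8 + 33.3 = 212.1.
Equity: weight = 178.8/212.1 = 0.8430; cost = 11.24%.
Subordinated notes: weight = 33.3/212.1 = 0.1570; after-tax cost = 7.8% × (1 − 32%) = 5.3040%.
WACC = 0.8430 × 11.2400% + 0.1570 × 5.3040% = 10.3080%.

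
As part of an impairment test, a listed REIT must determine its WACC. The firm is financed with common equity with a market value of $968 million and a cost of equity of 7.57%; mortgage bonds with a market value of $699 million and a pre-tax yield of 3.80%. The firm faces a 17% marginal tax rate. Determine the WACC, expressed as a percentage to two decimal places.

5.72%

Total capital V = 968 + 699 = 1667.
Equity: weight = 968/1667 = 0.5807; cost = 7.57%.
Mortgage bonds: weight = 699/1667 = 0.4193; after-tax cost = 3.8% × (1 − 17%) = 3.1540%.
WACC = 0.5807 × 7.5700% + 0.4193 × 3.1540% = 5.7183%.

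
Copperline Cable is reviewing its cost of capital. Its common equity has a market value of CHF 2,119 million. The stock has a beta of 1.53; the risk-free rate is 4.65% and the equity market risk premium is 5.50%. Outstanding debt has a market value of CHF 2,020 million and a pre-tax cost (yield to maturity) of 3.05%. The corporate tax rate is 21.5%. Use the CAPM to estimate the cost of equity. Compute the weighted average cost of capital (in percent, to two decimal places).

Cost of equity via CAPM: Re = 4.65% + 1.53 × 5.5% = 13.0650%.
Total capital V = 2119 + 2020 = 4139.
Equity: weight = 2119/4139 = 0.5120; cost = 13.065%.
Debt: weight = 2020/4139 = 0.4880; after-tax cost = 3.05% × (1 − 21.5%) = 2.3942%.
WACC = 0.5120 × 13.0650% + 0.4880 × 2.3942% = 7.8572%.

7.86%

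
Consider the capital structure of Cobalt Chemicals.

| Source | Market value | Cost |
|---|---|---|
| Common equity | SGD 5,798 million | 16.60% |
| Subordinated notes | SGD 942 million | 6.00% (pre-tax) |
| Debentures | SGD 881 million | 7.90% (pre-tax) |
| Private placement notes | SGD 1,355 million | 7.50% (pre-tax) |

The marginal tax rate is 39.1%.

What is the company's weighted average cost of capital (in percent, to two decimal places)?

Total capital V = 5798 + 942 + 881 + 1355 = 8976.
Equity: weight = 5798/8976 = 0.6459; cost = 16.6%.
Subordinated notes: weight = 942/8976 = 0.1049; after-tax cost = 6% × (1 − 39.1%) = 3.6540%.
Debentures: weight = 881/8976 = 0.0982; after-tax cost = 7.9% × (1 − 39.1%) = 4.8111%.
Private placement notes: weight = 1355/8976 = 0.1510; after-tax cost = 7.5% × (1 − 39.1%) = 4.5675%.
WACC = 0.6459 × 16.6000% + 0.1049 × 3.6540% + 0.0982 × 4.8111% + 0.1510 × 4.5675% = 12.2679%.

12.27%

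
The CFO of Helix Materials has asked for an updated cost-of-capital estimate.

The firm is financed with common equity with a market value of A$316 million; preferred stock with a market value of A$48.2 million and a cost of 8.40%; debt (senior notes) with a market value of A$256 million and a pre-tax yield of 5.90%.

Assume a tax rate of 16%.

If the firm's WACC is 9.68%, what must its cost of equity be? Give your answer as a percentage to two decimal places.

Total capital V = 316 + 48.2 + 256 = 620.2.
Equity weight = 316/620.2 = 0.5095.
Preferred weight = 48.2/620.2 = 0.0777.
Senior notes weight = 256/620.2 = 0.4128.
Debt contribution = 0.4128 × 5.9% × (1 − 16%) = 2.0457%.
Preferred contribution = 0.0777 × 8.4% = 0.6528%.
Required equity contribution = 9.68% − 2.6985% = 6.9815%.
Re = 6.9815% / 0.5095 = 13.7023%.

13.70%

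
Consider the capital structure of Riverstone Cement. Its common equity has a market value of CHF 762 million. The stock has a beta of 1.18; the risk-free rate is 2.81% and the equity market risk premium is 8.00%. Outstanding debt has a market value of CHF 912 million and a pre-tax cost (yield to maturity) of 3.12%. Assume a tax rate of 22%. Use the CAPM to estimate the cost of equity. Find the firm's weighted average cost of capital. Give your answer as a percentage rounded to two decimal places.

Cost of equity via CAPM: Re = 2.81% + 1.18 × 8.0% = 12.2500%.
Total capital V = 762 + 912 = 1674.
Equity: weight = 762/1674 = 0.4552; cost = 12.25%.
Debt: weight = 912/1674 = 0.5448; after-tax cost = 3.12% × (1 − 22%) = 2.4336%.
WACC = 0.4552 × 12.2500% + 0.5448 × 2.4336% = 6.9020%.

6.90%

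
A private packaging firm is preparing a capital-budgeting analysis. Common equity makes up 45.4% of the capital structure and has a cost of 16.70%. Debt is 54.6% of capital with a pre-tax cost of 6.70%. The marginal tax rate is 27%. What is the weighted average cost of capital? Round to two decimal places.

After-tax cost of debt = 6.7% × (1 − 27%) = 4.8910%.
WACC = 0.454 × 16.7000% + 0.546 × 4.8910% = 10.2523%.

10.25%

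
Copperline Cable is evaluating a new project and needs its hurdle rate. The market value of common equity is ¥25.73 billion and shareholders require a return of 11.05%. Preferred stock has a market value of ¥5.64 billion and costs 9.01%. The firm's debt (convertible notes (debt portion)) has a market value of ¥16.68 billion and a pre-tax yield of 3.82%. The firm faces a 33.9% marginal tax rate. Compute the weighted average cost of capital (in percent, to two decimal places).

7.85%

Total capital V = 25.73 + 5.64 + 16.68 = 48.05.
Equity: weight = 25.73/48.05 = 0.5355; cost = 11.05%.
Preferred: weight = 5.64/48.05 = 0.1174; cost = 9.01%.
Convertible notes (debt portion): weight = 16.68/48.05 = 0.3471; after-tax cost = 3.82% × (1 − 33.9%) = 2.5250%.
WACC = 0.5355 × 11.0500% + 0.1174 × 9.0100% + 0.3471 × 2.5250% = 7.8512%.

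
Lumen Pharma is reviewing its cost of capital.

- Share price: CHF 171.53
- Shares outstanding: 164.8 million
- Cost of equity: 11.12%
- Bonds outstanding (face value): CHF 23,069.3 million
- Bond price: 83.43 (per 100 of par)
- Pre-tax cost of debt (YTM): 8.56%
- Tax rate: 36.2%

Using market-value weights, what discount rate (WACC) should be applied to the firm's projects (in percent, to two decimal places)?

Market value of equity E = 171.53 × 164.8m = 28268.144m. Market value of debt D = 23069.3m × 83.43/100 = 19246.71699m.
Total capital V = 28268.144 + 19246.71699 = 47514.86099.
Equity: weight = 28268.144/47514.86099 = 0.5949; cost = 11.12%.
Bonds outstanding: weight = 19246.71699/47514.86099 = 0.4051; after-tax cost = 8.56% × (1 − 36.2%) = 5.4613%.
WACC = 0.5949 × 11.1200% + 0.4051 × 5.4613% = 8.8278%.

8.83%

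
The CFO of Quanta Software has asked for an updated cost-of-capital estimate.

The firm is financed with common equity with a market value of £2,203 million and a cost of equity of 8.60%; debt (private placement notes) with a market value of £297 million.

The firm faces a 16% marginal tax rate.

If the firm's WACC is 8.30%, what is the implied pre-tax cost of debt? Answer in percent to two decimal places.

Total capital V = 2203 + 297 = 2500.
Equity weight = 2203/2500 = 0.8812.
Private placement notes weight = 297/2500 = 0.1188.
Equity contribution = 0.8812 × 8.6% = 7.5783%.
Remaining for debt = 8.3% − 7.5783% = 0.7217%.
Rd × (1 − 16%) × 0.1188 = 0.7217%  ⇒  Rd = 7.2318%.

7.23%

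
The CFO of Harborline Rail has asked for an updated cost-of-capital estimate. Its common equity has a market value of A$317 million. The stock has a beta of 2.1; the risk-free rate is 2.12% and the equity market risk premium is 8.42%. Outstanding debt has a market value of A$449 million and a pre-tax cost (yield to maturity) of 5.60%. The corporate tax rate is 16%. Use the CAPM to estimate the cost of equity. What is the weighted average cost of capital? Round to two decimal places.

10.95%

Cost of equity via CAPM: Re = 2.12% + 2.1 × 8.42% = 19.8020%.
Total capital V = 317 + 449 = 766.
Equity: weight = 317/766 = 0.4138; cost = 19.802%.
Debt: weight = 449/766 = 0.5862; after-tax cost = 5.6% × (1 − 16%) = 4.7040%.
WACC = 0.4138 × 19.8020% + 0.5862 × 4.7040% = 10.9521%.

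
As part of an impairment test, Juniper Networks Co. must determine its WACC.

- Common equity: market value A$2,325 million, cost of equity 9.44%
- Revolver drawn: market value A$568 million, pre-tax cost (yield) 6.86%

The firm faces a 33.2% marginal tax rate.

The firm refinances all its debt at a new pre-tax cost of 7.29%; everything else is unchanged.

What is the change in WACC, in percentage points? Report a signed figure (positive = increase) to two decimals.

+0.06 pp

Current WACC:
Total capital V = 2325 + 568 = 2893.
Equity: weight = 2325/2893 = 0.8037; cost = 9.44%.
Revolver drawn: weight = 568/2893 = 0.1963; after-tax cost = 6.86% × (1 − 33.2%) = 4.5825%.
WACC = 0.8037 × 9.4400% + 0.1963 × 4.5825% = 8.4863%.
After the change:
Total capital V = 2325 + 568 = 2893.
Equity: weight = 2325/2893 = 0.8037; cost = 9.44%.
Revolver drawn: weight = 568/2893 = 0.1963; after-tax cost = 7.29% × (1 − 33.2%) = 4.8697%.
WACC = 0.8037 × 9.4400% + 0.1963 × 4.8697% = 8.5427%.
Change in WACC = 8.5427% − 8.4863% = 0.0564 pp.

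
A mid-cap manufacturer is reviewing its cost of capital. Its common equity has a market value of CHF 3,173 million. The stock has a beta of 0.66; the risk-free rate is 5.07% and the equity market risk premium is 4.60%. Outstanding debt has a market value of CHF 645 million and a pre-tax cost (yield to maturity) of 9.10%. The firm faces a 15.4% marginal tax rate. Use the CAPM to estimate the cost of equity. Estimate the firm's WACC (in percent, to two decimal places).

8.04%

Cost of equity via CAPM: Re = 5.07% + 0.66 × 4.6% = 8.1060%.
Total capital V = 3173 + 645 = 3818.
Equity: weight = 3173/3818 = 0.8311; cost = 8.106%.
Debt: weight = 645/3818 = 0.1689; after-tax cost = 9.1% × (1 − 15.4%) = 7.6986%.
WACC = 0.8311 × 8.1060% + 0.1689 × 7.6986% = 8.0372%.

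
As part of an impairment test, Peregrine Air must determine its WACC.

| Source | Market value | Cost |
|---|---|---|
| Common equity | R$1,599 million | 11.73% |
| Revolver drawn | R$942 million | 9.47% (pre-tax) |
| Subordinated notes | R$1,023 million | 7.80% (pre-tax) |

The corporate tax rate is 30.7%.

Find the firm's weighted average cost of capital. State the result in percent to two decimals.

8.55%

Total capital V = 1599 + 942 + 1023 = 3564.
Equity: weight = 1599/3564 = 0.4487; cost = 11.73%.
Revolver drawn: weight = 942/3564 = 0.2643; after-tax cost = 9.47% × (1 − 30.7%) = 6.5627%.
Subordinated notes: weight = 1023/3564 = 0.2870; after-tax cost = 7.8% × (1 − 30.7%) = 5.4054%.
WACC = 0.4487 × 11.7300% + 0.2643 × 6.5627% + 0.2870 × 5.4054% = 8.5488%.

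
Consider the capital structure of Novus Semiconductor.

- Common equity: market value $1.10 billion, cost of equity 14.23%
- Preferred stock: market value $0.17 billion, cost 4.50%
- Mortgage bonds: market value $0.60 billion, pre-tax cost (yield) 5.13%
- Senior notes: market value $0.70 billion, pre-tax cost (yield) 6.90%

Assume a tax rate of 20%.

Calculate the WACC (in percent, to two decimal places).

Total capital V = 1.1 + 0.17 + 0.6 + 0.7 = 2.57.
Equity: weight = 1.1/2.57 = 0.4280; cost = 14.23%.
Preferred: weight = 0.17/2.57 = 0.0661; cost = 4.5%.
Mortgage bonds: weight = 0.6/2.57 = 0.2335; after-tax cost = 5.13% × (1 − 20%) = 4.1040%.
Senior notes: weight = 0.7/2.57 = 0.2724; after-tax cost = 6.9% × (1 − 20%) = 5.5200%.
WACC = 0.4280 × 14.2300% + 0.0661 × 4.5000% + 0.2335 × 4.1040% + 0.2724 × 5.5200% = 8.8500%.

8.85%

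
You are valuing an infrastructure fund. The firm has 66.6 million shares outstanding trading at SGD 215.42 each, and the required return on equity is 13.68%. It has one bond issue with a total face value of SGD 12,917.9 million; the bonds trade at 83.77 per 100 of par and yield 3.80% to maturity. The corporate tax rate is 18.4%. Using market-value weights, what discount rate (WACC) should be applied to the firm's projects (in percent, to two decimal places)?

9.13%

Market value of equity E = 215.42 × 66.6m = 14346.972m. Market value of debt D = 12917.9m × 83.77/100 = 10821.32483m.
Total capital V = 14346.972 + 10821.32483 = 25168.29683.
Equity: weight = 14346.972/25168.29683 = 0.5700; cost = 13.68%.
Bonds outstanding: weight = 10821.32483/25168.29683 = 0.4300; after-tax cost = 3.8% × (1 − 18.4%) = 3.1008%.
WACC = 0.5700 × 13.6800% + 0.4300 × 3.1008% = 9.1314%.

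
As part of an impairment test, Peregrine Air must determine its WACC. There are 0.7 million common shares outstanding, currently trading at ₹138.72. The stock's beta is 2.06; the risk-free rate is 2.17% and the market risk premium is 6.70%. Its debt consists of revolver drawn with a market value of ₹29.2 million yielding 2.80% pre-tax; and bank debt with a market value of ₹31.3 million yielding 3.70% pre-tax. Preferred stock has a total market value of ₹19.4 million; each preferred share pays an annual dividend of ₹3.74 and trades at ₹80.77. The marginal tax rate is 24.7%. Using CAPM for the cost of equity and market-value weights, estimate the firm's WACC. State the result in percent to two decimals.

Cost of equity via CAPM: Re = 2.17% + 2.06 × 6.7% = 15.9720%.
Cost of preferred: Rp = 3.74 / 80.77 = 4.6304%.
Market value of equity E = 138.72 × 0.7m = 97.104m.
Total capital V = 97.104 + 19.4 + 29.2 + 31.3 = 177.004.
Equity: weight = 97.104/177.004 = 0.5486; cost = 15.972%.
Preferred: weight = 19.4/177.004 = 0.1096; cost = 4.6304%.
Revolver drawn: weight = 29.2/177.004 = 0.1650; after-tax cost = 2.8% × (1 − 24.7%) = 2.1084%.
Bank debt: weight = 31.3/177.004 = 0.1768; after-tax cost = 3.7% × (1 − 24.7%) = 2.7861%.
WACC = 0.5486 × 15.9720% + 0.1096 × 4.6304% + 0.1650 × 2.1084% + 0.1768 × 2.7861% = 10.1102%.

10.11%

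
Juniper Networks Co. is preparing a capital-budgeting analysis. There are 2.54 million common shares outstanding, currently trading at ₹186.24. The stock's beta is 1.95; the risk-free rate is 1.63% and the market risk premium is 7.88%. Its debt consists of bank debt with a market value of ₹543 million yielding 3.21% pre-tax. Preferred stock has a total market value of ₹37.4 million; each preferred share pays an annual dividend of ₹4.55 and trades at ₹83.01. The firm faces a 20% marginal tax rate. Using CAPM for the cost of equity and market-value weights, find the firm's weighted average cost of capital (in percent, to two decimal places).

9.15%

Cost of equity via CAPM: Re = 1.63% + 1.95 × 7.88% = 16.9960%.
Cost of preferred: Rp = 4.55 / 83.01 = 5.4813%.
Market value of equity E = 186.24 × 2.54m = 473.0496m.
Total capital V = 473.0496 + 37.4 + 543 = 1053.4496.
Equity: weight = 473.0496/1053.4496 = 0.4490; cost = 16.996%.
Preferred: weight = 37.4/1053.4496 = 0.0355; cost = 5.4813%.
Bank debt: weight = 543/1053.4496 = 0.5154; after-tax cost = 3.21% × (1 − 20%) = 2.5680%.
WACC = 0.4490 × 16.9960% + 0.0355 × 5.4813% + 0.5154 × 2.5680% = 9.1503%.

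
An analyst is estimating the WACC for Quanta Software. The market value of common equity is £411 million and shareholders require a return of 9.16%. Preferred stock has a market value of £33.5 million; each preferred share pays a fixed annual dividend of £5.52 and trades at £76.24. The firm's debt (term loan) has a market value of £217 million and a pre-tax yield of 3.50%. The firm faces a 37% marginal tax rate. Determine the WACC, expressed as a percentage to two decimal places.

Cost of preferred: Rp = 5.52 / 76.24 = 7.2403%.
Total capital V = 411 + 33.5 + 217 = 661.5.
Equity: weight = 411/661.5 = 0.6213; cost = 9.16%.
Preferred: weight = 33.5/661.5 = 0.0506; cost = 7.2403%.
Term loan: weight = 217/661.5 = 0.3280; after-tax cost = 3.5% × (1 − 37%) = 2.2050%.
WACC = 0.6213 × 9.1600% + 0.0506 × 7.2403% + 0.3280 × 2.2050% = 6.7812%.

6.78%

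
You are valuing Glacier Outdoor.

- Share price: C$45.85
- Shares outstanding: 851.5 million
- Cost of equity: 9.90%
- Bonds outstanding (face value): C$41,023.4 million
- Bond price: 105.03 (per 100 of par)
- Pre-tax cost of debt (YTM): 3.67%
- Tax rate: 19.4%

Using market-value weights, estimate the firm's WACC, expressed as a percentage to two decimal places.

Market value of equity E = 45.85 × 851.5m = 39041.275m. Market value of debt D = 41023.4m × 105.03/100 = 43086.87702m.
Total capital V = 39041.275 + 43086.87702 = 82128.15202.
Equity: weight = 39041.275/82128.15202 = 0.4754; cost = 9.9%.
Bonds outstanding: weight = 43086.87702/82128.15202 = 0.5246; after-tax cost = 3.67% × (1 − 19.4%) = 2.9580%.
WACC = 0.4754 × 9.9000% + 0.5246 × 2.9580% = 6.2580%.

6.26%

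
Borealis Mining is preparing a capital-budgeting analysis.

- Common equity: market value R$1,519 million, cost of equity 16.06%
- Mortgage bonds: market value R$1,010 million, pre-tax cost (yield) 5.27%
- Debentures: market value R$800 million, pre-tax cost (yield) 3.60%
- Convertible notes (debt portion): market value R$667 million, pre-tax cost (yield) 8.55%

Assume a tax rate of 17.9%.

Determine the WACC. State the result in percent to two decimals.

8.96%

Total capital V = 1519 + 1010 + 800 + 667 = 3996.
Equity: weight = 1519/3996 = 0.3801; cost = 16.06%.
Mortgage bonds: weight = 1010/3996 = 0.2528; after-tax cost = 5.27% × (1 − 17.9%) = 4.3267%.
Debentures: weight = 800/3996 = 0.2002; after-tax cost = 3.6% × (1 − 17.9%) = 2.9556%.
Convertible notes (debt portion): weight = 667/3996 = 0.1669; after-tax cost = 8.55% × (1 − 17.9%) = 7.0195%.
WACC = 0.3801 × 16.0600% + 0.2528 × 4.3267% + 0.2002 × 2.9556% + 0.1669 × 7.0195% = 8.9619%.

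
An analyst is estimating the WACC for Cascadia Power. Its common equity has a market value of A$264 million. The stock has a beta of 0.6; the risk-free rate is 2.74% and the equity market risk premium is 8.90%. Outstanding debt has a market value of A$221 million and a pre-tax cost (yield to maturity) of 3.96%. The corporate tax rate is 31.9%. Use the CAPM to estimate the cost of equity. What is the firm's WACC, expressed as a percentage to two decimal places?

Cost of equity via CAPM: Re = 2.74% + 0.6 × 8.9% = 8.0800%.
Total capital V = 264 + 221 = 485.
Equity: weight = 264/485 = 0.5443; cost = 8.08%.
Debt: weight = 221/485 = 0.4557; after-tax cost = 3.96% × (1 − 31.9%) = 2.6968%.
WACC = 0.5443 × 8.0800% + 0.4557 × 2.6968% = 5.6270%.

5.63%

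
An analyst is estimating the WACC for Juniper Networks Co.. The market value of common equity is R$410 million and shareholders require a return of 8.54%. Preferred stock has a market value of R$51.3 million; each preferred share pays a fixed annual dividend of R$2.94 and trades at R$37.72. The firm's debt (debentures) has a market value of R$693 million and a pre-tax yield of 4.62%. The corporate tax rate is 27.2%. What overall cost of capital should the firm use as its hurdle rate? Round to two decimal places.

Cost of preferred: Rp = 2.94 / 37.72 = 7.7943%.
Total capital V = 410 + 51.3 + 693 = 1154.3.
Equity: weight = 410/1154.3 = 0.3552; cost = 8.54%.
Preferred: weight = 51.3/1154.3 = 0.0444; cost = 7.7943%.
Debentures: weight = 693/1154.3 = 0.6004; after-tax cost = 4.62% × (1 − 27.2%) = 3.3634%.
WACC = 0.3552 × 8.5400% + 0.0444 × 7.7943% + 0.6004 × 3.3634% = 5.3990%.

5.40%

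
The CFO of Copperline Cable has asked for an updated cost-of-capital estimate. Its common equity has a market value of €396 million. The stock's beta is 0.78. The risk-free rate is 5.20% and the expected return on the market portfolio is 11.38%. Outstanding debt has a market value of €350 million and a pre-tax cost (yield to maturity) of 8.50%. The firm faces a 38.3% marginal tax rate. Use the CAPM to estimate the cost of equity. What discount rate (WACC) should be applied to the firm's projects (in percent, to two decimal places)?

7.78%

Market risk premium = 11.38% − 5.2% = 6.18%.
Cost of equity via CAPM: Re = 5.2% + 0.78 × 6.18% = 10.0204%.
Total capital V = 396 + 350 = 746.
Equity: weight = 396/746 = 0.5308; cost = 10.0204%.
Debt: weight = 350/746 = 0.4692; after-tax cost = 8.5% × (1 − 38.3%) = 5.2445%.
WACC = 0.5308 × 10.0204% + 0.4692 × 5.2445% = 7.7797%.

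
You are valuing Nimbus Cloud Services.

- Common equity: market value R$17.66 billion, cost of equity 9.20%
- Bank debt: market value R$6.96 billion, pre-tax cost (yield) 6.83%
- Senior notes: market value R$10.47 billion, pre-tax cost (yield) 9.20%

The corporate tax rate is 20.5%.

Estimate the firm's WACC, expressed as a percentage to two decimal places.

Total capital V = 17.66 + 6.96 + 10.47 = 35.09.
Equity: weight = 17.66/35.09 = 0.5033; cost = 9.2%.
Bank debt: weight = 6.96/35.09 = 0.1983; after-tax cost = 6.83% × (1 − 20.5%) = 5.4299%.
Senior notes: weight = 10.47/35.09 = 0.2984; after-tax cost = 9.2% × (1 − 20.5%) = 7.3140%.
WACC = 0.5033 × 9.2000% + 0.1983 × 5.4299% + 0.2984 × 7.3140% = 7.8895%.

7.89%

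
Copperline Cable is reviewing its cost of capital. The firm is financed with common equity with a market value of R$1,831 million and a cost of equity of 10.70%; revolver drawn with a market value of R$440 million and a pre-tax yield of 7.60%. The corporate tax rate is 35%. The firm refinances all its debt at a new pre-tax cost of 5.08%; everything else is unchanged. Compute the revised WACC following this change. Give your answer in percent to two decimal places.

After the change:
Total capital V = 1831 + 440 = 2271.
Equity: weight = 1831/2271 = 0.8063; cost = 10.7%.
Revolver drawn: weight = 440/2271 = 0.1937; after-tax cost = 5.08% × (1 − 35%) = 3.3020%.
WACC = 0.8063 × 10.7000% + 0.1937 × 3.3020% = 9.2667%.

9.27%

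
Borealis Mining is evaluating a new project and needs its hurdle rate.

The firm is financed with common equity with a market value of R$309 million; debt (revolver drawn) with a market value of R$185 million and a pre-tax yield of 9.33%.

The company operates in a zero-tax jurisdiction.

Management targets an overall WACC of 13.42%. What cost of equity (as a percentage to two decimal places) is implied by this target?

15.87%

Total capital V = 309 + 185 = 494.
Equity weight = 309/494 = 0.6255.
Revolver drawn weight = 185/494 = 0.3745.
Debt contribution = 0.3745 × 9.33% × (1 − 0%) = 3.4940%.
Required equity contribution = 13.42% − 3.4940% = 9.9260%.
Re = 9.9260% / 0.6255 = 15.8687%.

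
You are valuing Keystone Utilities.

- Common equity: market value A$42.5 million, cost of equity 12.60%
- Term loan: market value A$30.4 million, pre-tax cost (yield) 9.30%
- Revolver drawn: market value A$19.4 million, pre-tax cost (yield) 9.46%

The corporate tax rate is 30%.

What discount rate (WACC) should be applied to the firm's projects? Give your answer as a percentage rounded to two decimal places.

9.34%

Total capital V = 42.5 + 30.4 + 19.4 = 92.3.
Equity: weight = 42.5/92.3 = 0.4605; cost = 12.6%.
Term loan: weight = 30.4/92.3 = 0.3294; after-tax cost = 9.3% × (1 − 30%) = 6.5100%.
Revolver drawn: weight = 19.4/92.3 = 0.2102; after-tax cost = 9.46% × (1 − 30%) = 6.6220%.
WACC = 0.4605 × 12.6000% + 0.3294 × 6.5100% + 0.2102 × 6.6220% = 9.3377%.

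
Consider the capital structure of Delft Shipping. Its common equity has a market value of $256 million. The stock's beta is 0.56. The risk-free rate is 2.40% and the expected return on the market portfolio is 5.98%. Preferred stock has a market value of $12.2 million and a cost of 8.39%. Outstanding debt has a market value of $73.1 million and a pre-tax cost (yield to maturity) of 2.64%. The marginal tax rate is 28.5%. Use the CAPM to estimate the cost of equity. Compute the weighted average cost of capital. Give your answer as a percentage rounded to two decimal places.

4.01%

Market risk premium = 5.98% − 2.4% = 3.58%.
Cost of equity via CAPM: Re = 2.4% + 0.56 × 3.58% = 4.4048%.
Total capital V = 256 + 12.2 + 73.1 = 341.3.
Equity: weight = 256/341.3 = 0.7501; cost = 4.4048%.
Preferred: weight = 12.2/341.3 = 0.0357; cost = 8.39%.
Debt: weight = 73.1/341.3 = 0.2142; after-tax cost = 2.64% × (1 − 28.5%) = 1.8876%.
WACC = 0.7501 × 4.4048% + 0.0357 × 8.3900% + 0.2142 × 1.8876% = 4.0081%.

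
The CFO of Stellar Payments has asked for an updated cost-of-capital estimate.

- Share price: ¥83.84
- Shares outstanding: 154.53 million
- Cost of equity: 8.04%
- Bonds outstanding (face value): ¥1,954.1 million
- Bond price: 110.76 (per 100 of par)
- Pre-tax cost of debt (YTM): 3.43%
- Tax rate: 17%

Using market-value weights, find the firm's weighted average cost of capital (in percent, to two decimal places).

7.30%

Market value of equity E = 83.84 × 154.53m = 12955.7952m. Market value of debt D = 1954.1m × 110.76/100 = 2164.36116m.
Total capital V = 12955.7952 + 2164.36116 = 15120.15636.
Equity: weight = 12955.7952/15120.15636 = 0.8569; cost = 8.04%.
Bonds outstanding: weight = 2164.36116/15120.15636 = 0.1431; after-tax cost = 3.43% × (1 − 17%) = 2.8469%.
WACC = 0.8569 × 8.0400% + 0.1431 × 2.8469% = 7.2966%.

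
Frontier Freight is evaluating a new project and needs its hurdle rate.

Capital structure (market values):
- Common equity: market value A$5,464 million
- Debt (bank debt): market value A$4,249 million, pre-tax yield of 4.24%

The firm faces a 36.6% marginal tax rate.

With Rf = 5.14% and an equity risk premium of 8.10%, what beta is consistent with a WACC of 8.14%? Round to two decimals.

Total capital V = 5464 + 4249 = 9713.
Equity weight = 5464/9713 = 0.5625.
Bank debt weight = 4249/9713 = 0.4375.
Debt contribution = 0.4375 × 4.24% × (1 − 36.6%) = 1.1759%.
Required equity contribution = 8.14% − 1.1759% = 6.9641%  ⇒  Re = 12.3795%.
CAPM: 12.3795% = 5.14% + β × 8.1%  ⇒  β = 0.8938.

0.89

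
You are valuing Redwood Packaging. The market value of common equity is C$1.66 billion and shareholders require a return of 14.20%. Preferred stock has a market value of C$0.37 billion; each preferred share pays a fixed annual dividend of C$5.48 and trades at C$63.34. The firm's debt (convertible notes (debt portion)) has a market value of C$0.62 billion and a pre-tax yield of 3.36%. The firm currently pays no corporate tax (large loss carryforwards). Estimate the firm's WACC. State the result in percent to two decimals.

Cost of preferred: Rp = 5.48 / 63.34 = 8.6517%.
Total capital V = 1.66 + 0.37 + 0.62 = 2.65.
Equity: weight = 1.66/2.65 = 0.6264; cost = 14.2%.
Preferred: weight = 0.37/2.65 = 0.1396; cost = 8.6517%.
Convertible notes (debt portion): weight = 0.62/2.65 = 0.2340; after-tax cost = 3.36% × (1 − 0%) = 3.3600%.
WACC = 0.6264 × 14.2000% + 0.1396 × 8.6517% + 0.2340 × 3.3600% = 10.8892%.

10.89%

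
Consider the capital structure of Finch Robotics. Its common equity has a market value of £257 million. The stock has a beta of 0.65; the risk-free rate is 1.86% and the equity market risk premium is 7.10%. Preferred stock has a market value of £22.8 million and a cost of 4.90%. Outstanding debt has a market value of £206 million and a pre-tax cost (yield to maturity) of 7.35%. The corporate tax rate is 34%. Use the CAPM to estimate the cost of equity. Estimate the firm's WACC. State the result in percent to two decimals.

Cost of equity via CAPM: Re = 1.86% + 0.65 × 7.1% = 6.4750%.
Total capital V = 257 + 22.8 + 206 = 485.8.
Equity: weight = 257/485.8 = 0.5290; cost = 6.475%.
Preferred: weight = 22.8/485.8 = 0.0469; cost = 4.9%.
Debt: weight = 206/485.8 = 0.4240; after-tax cost = 7.35% × (1 − 34%) = 4.8510%.
WACC = 0.5290 × 6.4750% + 0.0469 × 4.9000% + 0.4240 × 4.8510% = 5.7124%.

5.71%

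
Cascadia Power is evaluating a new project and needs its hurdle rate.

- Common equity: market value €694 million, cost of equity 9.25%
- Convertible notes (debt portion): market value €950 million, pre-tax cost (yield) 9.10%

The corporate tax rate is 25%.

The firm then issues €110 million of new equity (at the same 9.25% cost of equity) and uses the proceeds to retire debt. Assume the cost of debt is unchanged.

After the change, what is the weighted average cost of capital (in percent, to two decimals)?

8.01%

After the change:
Total capital V = 804 + 840 = 1644.
Equity: weight = 804/1644 = 0.4891; cost = 9.25%.
Convertible notes (debt portion): weight = 840/1644 = 0.5109; after-tax cost = 9.1% × (1 − 25%) = 6.8250%.
WACC = 0.4891 × 9.2500% + 0.5109 × 6.8250% = 8.0109%.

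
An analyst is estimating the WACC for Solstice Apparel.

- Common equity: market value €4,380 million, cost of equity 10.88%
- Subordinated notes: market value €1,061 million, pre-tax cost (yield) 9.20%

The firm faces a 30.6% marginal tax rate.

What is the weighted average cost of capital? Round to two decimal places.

Total capital V = 4380 + 1061 = 5441.
Equity: weight = 4380/5441 = 0.8050; cost = 10.88%.
Subordinated notes: weight = 1061/5441 = 0.1950; after-tax cost = 9.2% × (1 − 30.6%) = 6.3848%.
WACC = 0.8050 × 10.8800% + 0.1950 × 6.3848% = 10.0034%.

10.00%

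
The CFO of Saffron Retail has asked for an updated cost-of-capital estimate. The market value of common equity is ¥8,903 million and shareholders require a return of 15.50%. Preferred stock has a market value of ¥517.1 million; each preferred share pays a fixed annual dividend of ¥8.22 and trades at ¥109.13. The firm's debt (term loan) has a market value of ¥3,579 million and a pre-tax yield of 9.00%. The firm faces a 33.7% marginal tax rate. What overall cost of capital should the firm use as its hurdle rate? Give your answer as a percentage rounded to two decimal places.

12.56%

Cost of preferred: Rp = 8.22 / 109.13 = 7.5323%.
Total capital V = 8903 + 517.1 + 3579 = 12999.1.
Equity: weight = 8903/12999.1 = 0.6849; cost = 15.5%.
Preferred: weight = 517.1/12999.1 = 0.0398; cost = 7.5323%.
Term loan: weight = 3579/12999.1 = 0.2753; after-tax cost = 9% × (1 − 33.7%) = 5.9670%.
WACC = 0.6849 × 15.5000% + 0.0398 × 7.5323% + 0.2753 × 5.9670% = 12.5584%.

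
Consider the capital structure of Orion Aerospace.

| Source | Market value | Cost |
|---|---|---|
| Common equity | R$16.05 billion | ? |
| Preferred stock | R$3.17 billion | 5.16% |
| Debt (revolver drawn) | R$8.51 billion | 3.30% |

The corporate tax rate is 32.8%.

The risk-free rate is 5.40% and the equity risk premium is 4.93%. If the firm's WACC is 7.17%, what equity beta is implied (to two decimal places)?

Total capital V = 16.05 + 3.17 + 8.51 = 27.73.
Equity weight = 16.05/27.73 = 0.5788.
Preferred weight = 3.17/27.73 = 0.1143.
Revolver drawn weight = 8.51/27.73 = 0.3069.
Debt contribution = 0.3069 × 3.3% × (1 − 32.8%) = 0.6806%.
Preferred contribution = 0.1143 × 5.16% = 0.5899%.
Required equity contribution = 7.17% − 1.2704% = 5.8996%  ⇒  Re = 10.1928%.
CAPM: 10.1928% = 5.4% + β × 4.93%  ⇒  β = 0.9722.

0.97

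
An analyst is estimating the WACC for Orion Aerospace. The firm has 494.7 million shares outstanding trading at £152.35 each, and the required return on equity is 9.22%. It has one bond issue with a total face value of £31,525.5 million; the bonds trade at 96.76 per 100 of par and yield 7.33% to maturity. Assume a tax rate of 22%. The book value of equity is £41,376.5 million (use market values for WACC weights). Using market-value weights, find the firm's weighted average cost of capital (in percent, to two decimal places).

Market value of equity E = 152.35 × 494.7m = 75367.545m. Market value of debt D = 31525.5m × 96.76/100 = 30504.0738m.
Total capital V = 75367.545 + 30504.0738 = 105871.6188.
Equity: weight = 75367.545/105871.6188 = 0.7119; cost = 9.22%.
Bonds outstanding: weight = 30504.0738/105871.6188 = 0.2881; after-tax cost = 7.33% × (1 − 22%) = 5.7174%.
WACC = 0.7119 × 9.2200% + 0.2881 × 5.7174% = 8.2108%.

8.21%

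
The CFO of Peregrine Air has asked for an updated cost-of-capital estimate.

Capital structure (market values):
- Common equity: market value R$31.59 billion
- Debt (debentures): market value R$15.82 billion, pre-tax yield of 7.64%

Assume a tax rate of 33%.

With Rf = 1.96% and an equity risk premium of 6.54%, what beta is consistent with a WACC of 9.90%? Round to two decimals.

1.58

Total capital V = 31.59 + 15.82 = 47.41.
Equity weight = 31.59/47.41 = 0.6663.
Debentures weight = 15.82/47.41 = 0.3337.
Debt contribution = 0.3337 × 7.64% × (1 − 33%) = 1.7081%.
Required equity contribution = 9.9% − 1.7081% = 8.1919%  ⇒  Re = 12.2944%.
CAPM: 12.2944% = 1.96% + β × 6.54%  ⇒  β = 1.5802.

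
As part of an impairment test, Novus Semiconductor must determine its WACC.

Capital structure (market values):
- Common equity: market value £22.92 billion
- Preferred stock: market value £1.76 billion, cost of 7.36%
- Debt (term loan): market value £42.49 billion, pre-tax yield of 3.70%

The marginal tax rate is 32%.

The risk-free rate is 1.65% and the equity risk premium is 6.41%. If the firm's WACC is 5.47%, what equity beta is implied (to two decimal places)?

1.43

Total capital V = 22.92 + 1.76 + 42.49 = 67.17.
Equity weight = 22.92/67.17 = 0.3412.
Preferred weight = 1.76/67.17 = 0.0262.
Term loan weight = 42.49/67.17 = 0.6326.
Debt contribution = 0.6326 × 3.7% × (1 − 32%) = 1.5916%.
Preferred contribution = 0.0262 × 7.36% = 0.1928%.
Required equity contribution = 5.47% − 1.7844% = 3.6856%  ⇒  Re = 10.8011%.
CAPM: 10.8011% = 1.65% + β × 6.41%  ⇒  β = 1.4276.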